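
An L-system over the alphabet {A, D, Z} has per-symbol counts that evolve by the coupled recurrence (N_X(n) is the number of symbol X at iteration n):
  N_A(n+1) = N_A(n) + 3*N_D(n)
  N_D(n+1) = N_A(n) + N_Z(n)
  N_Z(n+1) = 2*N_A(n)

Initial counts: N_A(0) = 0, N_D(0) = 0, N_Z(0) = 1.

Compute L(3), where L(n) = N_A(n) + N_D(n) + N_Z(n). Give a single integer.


Step 0: N_A=0, N_D=0, N_Z=1, L=1
Step 1: N_A=0, N_D=1, N_Z=0, L=1
Step 2: N_A=3, N_D=0, N_Z=0, L=3
Step 3: N_A=3, N_D=3, N_Z=6, L=12

Answer: 12


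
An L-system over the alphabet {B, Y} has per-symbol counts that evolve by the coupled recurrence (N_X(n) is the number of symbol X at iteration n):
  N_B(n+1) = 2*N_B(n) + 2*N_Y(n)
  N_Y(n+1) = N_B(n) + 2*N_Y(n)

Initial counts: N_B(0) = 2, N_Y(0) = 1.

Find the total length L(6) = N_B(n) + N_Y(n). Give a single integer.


Step 0: N_B=2, N_Y=1, L=3
Step 1: N_B=6, N_Y=4, L=10
Step 2: N_B=20, N_Y=14, L=34
Step 3: N_B=68, N_Y=48, L=116
Step 4: N_B=232, N_Y=164, L=396
Step 5: N_B=792, N_Y=560, L=1352
Step 6: N_B=2704, N_Y=1912, L=4616

Answer: 4616


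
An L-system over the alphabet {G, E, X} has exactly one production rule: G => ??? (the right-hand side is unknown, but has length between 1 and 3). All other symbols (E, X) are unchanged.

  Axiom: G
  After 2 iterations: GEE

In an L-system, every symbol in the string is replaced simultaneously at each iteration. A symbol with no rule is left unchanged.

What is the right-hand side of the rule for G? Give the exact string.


Answer: GE

Derivation:
Trying G => GE:
  Step 0: G
  Step 1: GE
  Step 2: GEE
Matches the given result.


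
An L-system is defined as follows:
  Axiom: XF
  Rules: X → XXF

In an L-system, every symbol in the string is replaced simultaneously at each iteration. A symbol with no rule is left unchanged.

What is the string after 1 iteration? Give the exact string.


Answer: XXFF

Derivation:
Step 0: XF
Step 1: XXFF


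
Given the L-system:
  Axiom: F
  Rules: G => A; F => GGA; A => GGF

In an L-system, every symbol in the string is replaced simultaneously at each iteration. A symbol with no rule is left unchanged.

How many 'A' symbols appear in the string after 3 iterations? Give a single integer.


Answer: 3

Derivation:
Step 0: F  (0 'A')
Step 1: GGA  (1 'A')
Step 2: AAGGF  (2 'A')
Step 3: GGFGGFAAGGA  (3 'A')


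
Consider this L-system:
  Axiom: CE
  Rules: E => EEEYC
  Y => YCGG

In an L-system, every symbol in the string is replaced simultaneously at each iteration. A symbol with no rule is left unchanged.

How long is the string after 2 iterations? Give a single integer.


Step 0: length = 2
Step 1: length = 6
Step 2: length = 21

Answer: 21


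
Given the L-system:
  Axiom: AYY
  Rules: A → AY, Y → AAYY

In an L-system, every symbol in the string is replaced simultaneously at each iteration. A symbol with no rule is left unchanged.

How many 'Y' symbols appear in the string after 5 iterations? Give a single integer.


Step 0: AYY  (2 'Y')
Step 1: AYAAYYAAYY  (5 'Y')
Step 2: AYAAYYAYAYAAYYAAYYAYAYAAYYAAYY  (15 'Y')
Step 3: AYAAYYAYAYAAYYAAYYAYAAYYAYAAYYAYAYAAYYAAYYAYAYAAYYAAYYAYAAYYAYAAYYAYAYAAYYAAYYAYAYAAYYAAYY  (45 'Y')
Step 4: AYAAYYAYAYAAYYAAYYAYAAYYAYAAYYAYAYAAYYAAYYAYAYAAYYAAYYAYAAYYAYAYAAYYAAYYAYAAYYAYAYAAYYAAYYAYAAYYAYAAYYAYAYAAYYAAYYAYAYAAYYAAYYAYAAYYAYAAYYAYAYAAYYAAYYAYAYAAYYAAYYAYAAYYAYAYAAYYAAYYAYAAYYAYAYAAYYAAYYAYAAYYAYAAYYAYAYAAYYAAYYAYAYAAYYAAYYAYAAYYAYAAYYAYAYAAYYAAYYAYAYAAYYAAYY  (135 'Y')
Step 5: AYAAYYAYAYAAYYAAYYAYAAYYAYAAYYAYAYAAYYAAYYAYAYAAYYAAYYAYAAYYAYAYAAYYAAYYAYAAYYAYAYAAYYAAYYAYAAYYAYAAYYAYAYAAYYAAYYAYAYAAYYAAYYAYAAYYAYAAYYAYAYAAYYAAYYAYAYAAYYAAYYAYAAYYAYAYAAYYAAYYAYAAYYAYAAYYAYAYAAYYAAYYAYAYAAYYAAYYAYAAYYAYAYAAYYAAYYAYAAYYAYAAYYAYAYAAYYAAYYAYAYAAYYAAYYAYAAYYAYAYAAYYAAYYAYAAYYAYAYAAYYAAYYAYAAYYAYAAYYAYAYAAYYAAYYAYAYAAYYAAYYAYAAYYAYAAYYAYAYAAYYAAYYAYAYAAYYAAYYAYAAYYAYAYAAYYAAYYAYAAYYAYAYAAYYAAYYAYAAYYAYAAYYAYAYAAYYAAYYAYAYAAYYAAYYAYAAYYAYAAYYAYAYAAYYAAYYAYAYAAYYAAYYAYAAYYAYAYAAYYAAYYAYAAYYAYAAYYAYAYAAYYAAYYAYAYAAYYAAYYAYAAYYAYAYAAYYAAYYAYAAYYAYAAYYAYAYAAYYAAYYAYAYAAYYAAYYAYAAYYAYAYAAYYAAYYAYAAYYAYAYAAYYAAYYAYAAYYAYAAYYAYAYAAYYAAYYAYAYAAYYAAYYAYAAYYAYAAYYAYAYAAYYAAYYAYAYAAYYAAYYAYAAYYAYAYAAYYAAYYAYAAYYAYAYAAYYAAYYAYAAYYAYAAYYAYAYAAYYAAYYAYAYAAYYAAYYAYAAYYAYAAYYAYAYAAYYAAYYAYAYAAYYAAYY  (405 'Y')

Answer: 405


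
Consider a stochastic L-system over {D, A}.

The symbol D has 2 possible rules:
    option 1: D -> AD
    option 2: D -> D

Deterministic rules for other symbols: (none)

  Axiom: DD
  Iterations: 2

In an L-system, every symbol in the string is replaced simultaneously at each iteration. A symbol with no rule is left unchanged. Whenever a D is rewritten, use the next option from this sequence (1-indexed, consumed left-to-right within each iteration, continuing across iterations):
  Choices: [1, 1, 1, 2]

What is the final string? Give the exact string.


Step 0: DD
Step 1: ADAD  (used choices [1, 1])
Step 2: AADAD  (used choices [1, 2])

Answer: AADAD


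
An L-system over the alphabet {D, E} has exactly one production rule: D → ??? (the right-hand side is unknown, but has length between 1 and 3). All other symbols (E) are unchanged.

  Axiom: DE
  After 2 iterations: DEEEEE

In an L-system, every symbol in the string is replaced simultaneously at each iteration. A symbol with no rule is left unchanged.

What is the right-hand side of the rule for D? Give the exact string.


Trying D → DEE:
  Step 0: DE
  Step 1: DEEE
  Step 2: DEEEEE
Matches the given result.

Answer: DEE


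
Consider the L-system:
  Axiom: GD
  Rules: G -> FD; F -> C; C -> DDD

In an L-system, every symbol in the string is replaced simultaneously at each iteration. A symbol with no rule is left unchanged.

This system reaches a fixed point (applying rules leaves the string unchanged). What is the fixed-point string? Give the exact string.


Answer: DDDDD

Derivation:
Step 0: GD
Step 1: FDD
Step 2: CDD
Step 3: DDDDD
Step 4: DDDDD  (unchanged — fixed point at step 3)


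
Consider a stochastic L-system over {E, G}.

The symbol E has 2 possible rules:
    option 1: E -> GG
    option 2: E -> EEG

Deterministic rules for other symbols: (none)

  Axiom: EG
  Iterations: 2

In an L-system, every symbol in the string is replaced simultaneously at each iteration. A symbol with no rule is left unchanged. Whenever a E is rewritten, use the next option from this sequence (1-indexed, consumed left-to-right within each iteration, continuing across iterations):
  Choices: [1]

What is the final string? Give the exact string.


Step 0: EG
Step 1: GGG  (used choices [1])
Step 2: GGG  (used choices [])

Answer: GGG


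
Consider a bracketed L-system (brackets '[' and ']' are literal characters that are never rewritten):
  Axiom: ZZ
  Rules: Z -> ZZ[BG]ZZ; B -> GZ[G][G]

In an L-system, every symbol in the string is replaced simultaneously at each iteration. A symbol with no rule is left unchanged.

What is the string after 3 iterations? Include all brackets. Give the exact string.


Step 0: ZZ
Step 1: ZZ[BG]ZZZZ[BG]ZZ
Step 2: ZZ[BG]ZZZZ[BG]ZZ[GZ[G][G]G]ZZ[BG]ZZZZ[BG]ZZZZ[BG]ZZZZ[BG]ZZ[GZ[G][G]G]ZZ[BG]ZZZZ[BG]ZZ
Step 3: ZZ[BG]ZZZZ[BG]ZZ[GZ[G][G]G]ZZ[BG]ZZZZ[BG]ZZZZ[BG]ZZZZ[BG]ZZ[GZ[G][G]G]ZZ[BG]ZZZZ[BG]ZZ[GZZ[BG]ZZ[G][G]G]ZZ[BG]ZZZZ[BG]ZZ[GZ[G][G]G]ZZ[BG]ZZZZ[BG]ZZZZ[BG]ZZZZ[BG]ZZ[GZ[G][G]G]ZZ[BG]ZZZZ[BG]ZZZZ[BG]ZZZZ[BG]ZZ[GZ[G][G]G]ZZ[BG]ZZZZ[BG]ZZZZ[BG]ZZZZ[BG]ZZ[GZ[G][G]G]ZZ[BG]ZZZZ[BG]ZZ[GZZ[BG]ZZ[G][G]G]ZZ[BG]ZZZZ[BG]ZZ[GZ[G][G]G]ZZ[BG]ZZZZ[BG]ZZZZ[BG]ZZZZ[BG]ZZ[GZ[G][G]G]ZZ[BG]ZZZZ[BG]ZZ

Answer: ZZ[BG]ZZZZ[BG]ZZ[GZ[G][G]G]ZZ[BG]ZZZZ[BG]ZZZZ[BG]ZZZZ[BG]ZZ[GZ[G][G]G]ZZ[BG]ZZZZ[BG]ZZ[GZZ[BG]ZZ[G][G]G]ZZ[BG]ZZZZ[BG]ZZ[GZ[G][G]G]ZZ[BG]ZZZZ[BG]ZZZZ[BG]ZZZZ[BG]ZZ[GZ[G][G]G]ZZ[BG]ZZZZ[BG]ZZZZ[BG]ZZZZ[BG]ZZ[GZ[G][G]G]ZZ[BG]ZZZZ[BG]ZZZZ[BG]ZZZZ[BG]ZZ[GZ[G][G]G]ZZ[BG]ZZZZ[BG]ZZ[GZZ[BG]ZZ[G][G]G]ZZ[BG]ZZZZ[BG]ZZ[GZ[G][G]G]ZZ[BG]ZZZZ[BG]ZZZZ[BG]ZZZZ[BG]ZZ[GZ[G][G]G]ZZ[BG]ZZZZ[BG]ZZ


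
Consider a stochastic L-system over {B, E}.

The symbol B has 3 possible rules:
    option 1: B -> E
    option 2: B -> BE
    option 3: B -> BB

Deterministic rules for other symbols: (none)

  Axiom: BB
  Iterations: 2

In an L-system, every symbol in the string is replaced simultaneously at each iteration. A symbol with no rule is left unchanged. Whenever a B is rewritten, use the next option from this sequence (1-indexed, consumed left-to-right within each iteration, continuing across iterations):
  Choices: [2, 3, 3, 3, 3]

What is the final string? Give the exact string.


Answer: BBEBBBB

Derivation:
Step 0: BB
Step 1: BEBB  (used choices [2, 3])
Step 2: BBEBBBB  (used choices [3, 3, 3])


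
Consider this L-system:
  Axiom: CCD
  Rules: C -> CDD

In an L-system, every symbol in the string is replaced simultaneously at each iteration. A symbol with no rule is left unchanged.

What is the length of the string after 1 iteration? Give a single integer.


Step 0: length = 3
Step 1: length = 7

Answer: 7


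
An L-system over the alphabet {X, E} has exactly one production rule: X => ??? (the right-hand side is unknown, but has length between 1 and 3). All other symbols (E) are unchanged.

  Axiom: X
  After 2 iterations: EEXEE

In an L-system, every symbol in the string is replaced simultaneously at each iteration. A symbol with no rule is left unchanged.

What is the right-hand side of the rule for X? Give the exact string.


Trying X => EXE:
  Step 0: X
  Step 1: EXE
  Step 2: EEXEE
Matches the given result.

Answer: EXE


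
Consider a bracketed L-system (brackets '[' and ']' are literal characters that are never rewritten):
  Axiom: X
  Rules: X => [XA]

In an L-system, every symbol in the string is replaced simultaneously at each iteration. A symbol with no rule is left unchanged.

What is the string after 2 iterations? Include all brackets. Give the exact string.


Answer: [[XA]A]

Derivation:
Step 0: X
Step 1: [XA]
Step 2: [[XA]A]


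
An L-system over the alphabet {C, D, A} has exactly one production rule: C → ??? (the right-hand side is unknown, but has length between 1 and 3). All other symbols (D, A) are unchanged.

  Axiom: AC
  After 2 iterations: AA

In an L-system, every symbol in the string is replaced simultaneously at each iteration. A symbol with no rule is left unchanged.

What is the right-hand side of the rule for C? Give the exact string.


Answer: A

Derivation:
Trying C → A:
  Step 0: AC
  Step 1: AA
  Step 2: AA
Matches the given result.


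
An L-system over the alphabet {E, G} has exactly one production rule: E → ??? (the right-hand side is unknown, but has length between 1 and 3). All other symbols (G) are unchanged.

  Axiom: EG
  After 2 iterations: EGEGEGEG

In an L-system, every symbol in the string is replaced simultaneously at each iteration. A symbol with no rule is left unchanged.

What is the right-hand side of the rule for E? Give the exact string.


Answer: EGE

Derivation:
Trying E → EGE:
  Step 0: EG
  Step 1: EGEG
  Step 2: EGEGEGEG
Matches the given result.


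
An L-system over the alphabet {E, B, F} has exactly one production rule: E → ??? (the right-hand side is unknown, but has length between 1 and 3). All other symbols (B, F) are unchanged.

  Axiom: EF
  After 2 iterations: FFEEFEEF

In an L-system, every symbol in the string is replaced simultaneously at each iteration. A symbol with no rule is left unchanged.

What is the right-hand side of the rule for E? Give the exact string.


Answer: FEE

Derivation:
Trying E → FEE:
  Step 0: EF
  Step 1: FEEF
  Step 2: FFEEFEEF
Matches the given result.


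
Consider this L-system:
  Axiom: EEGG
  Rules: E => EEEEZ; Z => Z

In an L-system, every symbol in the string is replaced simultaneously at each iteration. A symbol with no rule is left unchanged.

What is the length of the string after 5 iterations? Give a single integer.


Step 0: length = 4
Step 1: length = 12
Step 2: length = 44
Step 3: length = 172
Step 4: length = 684
Step 5: length = 2732

Answer: 2732


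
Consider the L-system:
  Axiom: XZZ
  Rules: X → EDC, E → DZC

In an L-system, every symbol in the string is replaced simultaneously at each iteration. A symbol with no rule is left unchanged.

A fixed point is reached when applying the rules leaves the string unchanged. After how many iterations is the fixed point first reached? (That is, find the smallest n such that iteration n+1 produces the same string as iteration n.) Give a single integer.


Step 0: XZZ
Step 1: EDCZZ
Step 2: DZCDCZZ
Step 3: DZCDCZZ  (unchanged — fixed point at step 2)

Answer: 2


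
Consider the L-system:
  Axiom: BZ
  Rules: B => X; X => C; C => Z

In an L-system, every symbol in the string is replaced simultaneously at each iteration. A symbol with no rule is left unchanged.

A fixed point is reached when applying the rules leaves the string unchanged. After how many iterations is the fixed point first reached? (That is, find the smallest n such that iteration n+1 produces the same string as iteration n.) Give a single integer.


Answer: 3

Derivation:
Step 0: BZ
Step 1: XZ
Step 2: CZ
Step 3: ZZ
Step 4: ZZ  (unchanged — fixed point at step 3)


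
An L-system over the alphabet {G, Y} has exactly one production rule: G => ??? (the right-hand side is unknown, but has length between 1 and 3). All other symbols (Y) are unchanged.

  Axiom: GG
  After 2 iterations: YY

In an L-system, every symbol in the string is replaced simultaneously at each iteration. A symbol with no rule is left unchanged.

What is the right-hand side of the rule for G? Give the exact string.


Answer: Y

Derivation:
Trying G => Y:
  Step 0: GG
  Step 1: YY
  Step 2: YY
Matches the given result.


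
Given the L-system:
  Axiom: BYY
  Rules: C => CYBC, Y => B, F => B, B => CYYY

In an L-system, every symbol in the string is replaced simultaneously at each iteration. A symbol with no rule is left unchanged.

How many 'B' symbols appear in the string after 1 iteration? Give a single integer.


Step 0: BYY  (1 'B')
Step 1: CYYYBB  (2 'B')

Answer: 2


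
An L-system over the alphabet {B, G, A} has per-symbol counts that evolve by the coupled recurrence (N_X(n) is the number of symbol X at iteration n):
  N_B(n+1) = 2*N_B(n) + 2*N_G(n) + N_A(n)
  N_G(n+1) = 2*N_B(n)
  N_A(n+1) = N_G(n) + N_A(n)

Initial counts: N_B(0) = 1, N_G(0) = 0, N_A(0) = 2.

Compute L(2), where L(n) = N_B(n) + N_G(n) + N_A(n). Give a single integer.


Step 0: N_B=1, N_G=0, N_A=2, L=3
Step 1: N_B=4, N_G=2, N_A=2, L=8
Step 2: N_B=14, N_G=8, N_A=4, L=26

Answer: 26


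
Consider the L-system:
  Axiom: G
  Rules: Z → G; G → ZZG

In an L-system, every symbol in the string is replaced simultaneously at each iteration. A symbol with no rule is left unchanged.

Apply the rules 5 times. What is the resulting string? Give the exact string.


Step 0: G
Step 1: ZZG
Step 2: GGZZG
Step 3: ZZGZZGGGZZG
Step 4: GGZZGGGZZGZZGZZGGGZZG
Step 5: ZZGZZGGGZZGZZGZZGGGZZGGGZZGGGZZGZZGZZGGGZZG

Answer: ZZGZZGGGZZGZZGZZGGGZZGGGZZGGGZZGZZGZZGGGZZG


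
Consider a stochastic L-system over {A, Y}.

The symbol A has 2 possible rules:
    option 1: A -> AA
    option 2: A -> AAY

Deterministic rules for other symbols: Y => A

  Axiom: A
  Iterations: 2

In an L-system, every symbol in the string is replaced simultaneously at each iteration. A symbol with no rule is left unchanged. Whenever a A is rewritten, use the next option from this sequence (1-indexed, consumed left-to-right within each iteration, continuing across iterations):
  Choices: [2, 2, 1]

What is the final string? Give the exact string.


Step 0: A
Step 1: AAY  (used choices [2])
Step 2: AAYAAA  (used choices [2, 1])

Answer: AAYAAA


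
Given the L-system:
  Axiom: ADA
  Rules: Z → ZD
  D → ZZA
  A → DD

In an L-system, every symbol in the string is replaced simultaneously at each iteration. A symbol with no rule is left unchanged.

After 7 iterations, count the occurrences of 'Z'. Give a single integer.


Step 0: length=3, 'Z' count=0
Step 1: length=7, 'Z' count=2
Step 2: length=18, 'Z' count=10
Step 3: length=40, 'Z' count=18
Step 4: length=98, 'Z' count=54
Step 5: length=222, 'Z' count=106
Step 6: length=534, 'Z' count=286
Step 7: length=1226, 'Z' count=602
Final string: ZDZZAZDZDDDZDZZAZDZZAZZAZZAZDZZAZDZDDDZDZZAZDZDDDZDZDDDZDZDDDZDZZAZDZDDDZDZZAZDZZAZZAZZAZDZZAZDZDDDZDZZAZDZDDDZDZDDDZDZDDDZDZZAZDZDDDZDZZAZDZDDDZDZDDDZDZDDDZDZZAZDZDDDZDZZAZDZDDDZDZDDDZDZDDDZDZZAZDZDDDZDZZAZDZZAZZAZZAZDZZAZDZDDDZDZZAZDZDDDZDZDDDZDZDDDZDZZAZDZDDDZDZZAZDZZAZZAZZAZDZZAZDZDDDZDZZAZDZDDDZDZDDDZDZDDDZDZZAZDZDDDZDZZAZDZDDDZDZDDDZDZDDDZDZZAZDZDDDZDZZAZDZDDDZDZDDDZDZDDDZDZZAZDZDDDZDZZAZDZZAZZAZZAZDZZAZDZDDDZDZZAZDZDDDZDZDDDZDZDDDZDZZAZDZDDDZDZZAZDZZAZZAZZAZDZZAZDZDDDZDZZAZDZZAZZAZZAZDZZAZDZZAZZAZZAZDZZAZDZZAZZAZZAZDZZAZDZDDDZDZZAZDZZAZZAZZAZDZZAZDZDDDZDZZAZDZDDDZDZDDDZDZDDDZDZZAZDZDDDZDZZAZDZZAZZAZZAZDZZAZDZDDDZDZZAZDZZAZZAZZAZDZZAZDZZAZZAZZAZDZZAZDZZAZZAZZAZDZZAZDZDDDZDZZAZDZZAZZAZZAZDZZAZDZDDDZDZZAZDZZAZZAZZAZDZZAZDZZAZZAZZAZDZZAZDZZAZZAZZAZDZZAZDZDDDZDZZAZDZZAZZAZZAZDZZAZDZDDDZDZZAZDZZAZZAZZAZDZZAZDZZAZZAZZAZDZZAZDZZAZZAZZAZDZZAZDZDDDZDZZAZDZZAZZAZZAZDZZAZDZDDDZDZZAZDZDDDZDZDDDZDZDDDZDZZAZDZDDDZDZZAZDZZAZZAZZAZDZZAZDZDDDZDZZAZDZDDDZDZDDDZDZDDDZDZZAZDZDDDZDZZAZDZDDDZDZDDDZDZDDDZDZZAZDZDDDZDZZAZDZDDDZDZDDDZDZDDDZDZZAZDZDDDZDZZAZDZZAZZAZZAZDZZAZDZDDDZDZZAZDZDDDZDZDDDZDZDDDZDZZAZDZDDDZDZZAZDZZAZZAZZAZDZZAZDZDDDZDZZAZDZDDDZDZDDDZDZDDDZDZZAZDZDDDZDZZAZDZDDDZDZDDDZDZDDDZDZZAZDZDDDZDZZAZDZDDDZDZDDDZDZDDD

Answer: 602


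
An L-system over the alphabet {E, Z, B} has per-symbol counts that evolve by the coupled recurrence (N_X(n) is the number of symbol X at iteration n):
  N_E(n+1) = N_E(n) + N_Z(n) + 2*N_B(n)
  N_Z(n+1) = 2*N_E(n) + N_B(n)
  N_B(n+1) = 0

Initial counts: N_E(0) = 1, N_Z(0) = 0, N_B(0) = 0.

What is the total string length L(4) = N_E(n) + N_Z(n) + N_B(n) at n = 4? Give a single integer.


Step 0: N_E=1, N_Z=0, N_B=0, L=1
Step 1: N_E=1, N_Z=2, N_B=0, L=3
Step 2: N_E=3, N_Z=2, N_B=0, L=5
Step 3: N_E=5, N_Z=6, N_B=0, L=11
Step 4: N_E=11, N_Z=10, N_B=0, L=21

Answer: 21


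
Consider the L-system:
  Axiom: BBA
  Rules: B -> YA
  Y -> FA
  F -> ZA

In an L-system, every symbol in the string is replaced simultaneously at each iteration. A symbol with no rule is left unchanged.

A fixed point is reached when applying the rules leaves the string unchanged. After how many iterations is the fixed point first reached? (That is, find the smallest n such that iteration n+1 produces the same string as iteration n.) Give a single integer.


Step 0: BBA
Step 1: YAYAA
Step 2: FAAFAAA
Step 3: ZAAAZAAAA
Step 4: ZAAAZAAAA  (unchanged — fixed point at step 3)

Answer: 3


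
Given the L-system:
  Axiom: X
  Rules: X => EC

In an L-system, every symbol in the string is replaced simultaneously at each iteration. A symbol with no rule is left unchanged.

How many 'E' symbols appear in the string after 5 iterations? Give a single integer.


Step 0: X  (0 'E')
Step 1: EC  (1 'E')
Step 2: EC  (1 'E')
Step 3: EC  (1 'E')
Step 4: EC  (1 'E')
Step 5: EC  (1 'E')

Answer: 1


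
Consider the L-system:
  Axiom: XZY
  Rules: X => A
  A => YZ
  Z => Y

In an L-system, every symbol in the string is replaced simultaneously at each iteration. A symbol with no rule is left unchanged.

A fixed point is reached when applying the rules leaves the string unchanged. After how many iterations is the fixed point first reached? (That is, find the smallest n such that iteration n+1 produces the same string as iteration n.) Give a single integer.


Answer: 3

Derivation:
Step 0: XZY
Step 1: AYY
Step 2: YZYY
Step 3: YYYY
Step 4: YYYY  (unchanged — fixed point at step 3)


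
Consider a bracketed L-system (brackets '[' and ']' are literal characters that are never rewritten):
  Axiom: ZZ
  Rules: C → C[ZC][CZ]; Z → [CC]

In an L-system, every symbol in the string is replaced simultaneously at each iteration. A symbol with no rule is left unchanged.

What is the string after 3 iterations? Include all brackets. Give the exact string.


Step 0: ZZ
Step 1: [CC][CC]
Step 2: [C[ZC][CZ]C[ZC][CZ]][C[ZC][CZ]C[ZC][CZ]]
Step 3: [C[ZC][CZ][[CC]C[ZC][CZ]][C[ZC][CZ][CC]]C[ZC][CZ][[CC]C[ZC][CZ]][C[ZC][CZ][CC]]][C[ZC][CZ][[CC]C[ZC][CZ]][C[ZC][CZ][CC]]C[ZC][CZ][[CC]C[ZC][CZ]][C[ZC][CZ][CC]]]

Answer: [C[ZC][CZ][[CC]C[ZC][CZ]][C[ZC][CZ][CC]]C[ZC][CZ][[CC]C[ZC][CZ]][C[ZC][CZ][CC]]][C[ZC][CZ][[CC]C[ZC][CZ]][C[ZC][CZ][CC]]C[ZC][CZ][[CC]C[ZC][CZ]][C[ZC][CZ][CC]]]


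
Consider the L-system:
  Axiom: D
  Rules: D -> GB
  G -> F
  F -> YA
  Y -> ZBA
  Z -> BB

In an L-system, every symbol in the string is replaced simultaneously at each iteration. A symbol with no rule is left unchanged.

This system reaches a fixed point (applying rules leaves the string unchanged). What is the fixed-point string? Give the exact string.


Answer: BBBAAB

Derivation:
Step 0: D
Step 1: GB
Step 2: FB
Step 3: YAB
Step 4: ZBAAB
Step 5: BBBAAB
Step 6: BBBAAB  (unchanged — fixed point at step 5)


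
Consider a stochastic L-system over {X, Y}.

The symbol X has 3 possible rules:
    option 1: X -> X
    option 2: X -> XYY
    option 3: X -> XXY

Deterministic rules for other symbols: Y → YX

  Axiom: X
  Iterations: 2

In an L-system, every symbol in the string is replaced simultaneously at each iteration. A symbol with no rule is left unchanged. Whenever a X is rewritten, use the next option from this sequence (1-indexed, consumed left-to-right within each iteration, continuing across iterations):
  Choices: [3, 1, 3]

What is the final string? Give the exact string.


Answer: XXXYYX

Derivation:
Step 0: X
Step 1: XXY  (used choices [3])
Step 2: XXXYYX  (used choices [1, 3])


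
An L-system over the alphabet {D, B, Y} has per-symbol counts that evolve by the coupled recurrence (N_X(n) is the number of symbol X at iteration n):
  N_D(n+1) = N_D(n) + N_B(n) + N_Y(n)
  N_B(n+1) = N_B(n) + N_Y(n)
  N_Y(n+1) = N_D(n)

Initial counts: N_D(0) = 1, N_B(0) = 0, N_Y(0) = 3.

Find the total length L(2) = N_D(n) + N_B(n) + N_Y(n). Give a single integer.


Step 0: N_D=1, N_B=0, N_Y=3, L=4
Step 1: N_D=4, N_B=3, N_Y=1, L=8
Step 2: N_D=8, N_B=4, N_Y=4, L=16

Answer: 16


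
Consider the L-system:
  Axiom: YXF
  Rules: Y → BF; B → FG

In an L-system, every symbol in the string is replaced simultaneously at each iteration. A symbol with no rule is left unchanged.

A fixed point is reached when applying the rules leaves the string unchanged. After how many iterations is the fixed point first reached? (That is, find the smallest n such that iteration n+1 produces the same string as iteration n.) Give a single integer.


Step 0: YXF
Step 1: BFXF
Step 2: FGFXF
Step 3: FGFXF  (unchanged — fixed point at step 2)

Answer: 2


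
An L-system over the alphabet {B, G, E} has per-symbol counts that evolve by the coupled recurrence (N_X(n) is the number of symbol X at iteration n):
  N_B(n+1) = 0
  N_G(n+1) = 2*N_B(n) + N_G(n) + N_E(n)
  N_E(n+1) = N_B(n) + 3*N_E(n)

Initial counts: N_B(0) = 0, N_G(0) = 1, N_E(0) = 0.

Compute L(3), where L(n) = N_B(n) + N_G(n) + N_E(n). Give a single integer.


Step 0: N_B=0, N_G=1, N_E=0, L=1
Step 1: N_B=0, N_G=1, N_E=0, L=1
Step 2: N_B=0, N_G=1, N_E=0, L=1
Step 3: N_B=0, N_G=1, N_E=0, L=1

Answer: 1


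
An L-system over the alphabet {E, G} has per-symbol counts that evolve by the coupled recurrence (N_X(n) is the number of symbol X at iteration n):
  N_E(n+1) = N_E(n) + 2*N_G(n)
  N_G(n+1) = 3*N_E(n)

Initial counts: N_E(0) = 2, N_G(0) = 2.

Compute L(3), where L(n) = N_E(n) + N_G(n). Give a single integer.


Answer: 108

Derivation:
Step 0: N_E=2, N_G=2, L=4
Step 1: N_E=6, N_G=6, L=12
Step 2: N_E=18, N_G=18, L=36
Step 3: N_E=54, N_G=54, L=108


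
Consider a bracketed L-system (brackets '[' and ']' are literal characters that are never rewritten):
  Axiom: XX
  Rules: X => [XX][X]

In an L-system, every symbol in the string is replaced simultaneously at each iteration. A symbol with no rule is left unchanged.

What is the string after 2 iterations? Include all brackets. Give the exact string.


Answer: [[XX][X][XX][X]][[XX][X]][[XX][X][XX][X]][[XX][X]]

Derivation:
Step 0: XX
Step 1: [XX][X][XX][X]
Step 2: [[XX][X][XX][X]][[XX][X]][[XX][X][XX][X]][[XX][X]]


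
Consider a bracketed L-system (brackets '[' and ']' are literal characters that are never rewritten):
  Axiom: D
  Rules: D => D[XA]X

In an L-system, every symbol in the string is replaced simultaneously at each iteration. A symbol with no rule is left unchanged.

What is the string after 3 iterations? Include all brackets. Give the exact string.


Answer: D[XA]X[XA]X[XA]X

Derivation:
Step 0: D
Step 1: D[XA]X
Step 2: D[XA]X[XA]X
Step 3: D[XA]X[XA]X[XA]X


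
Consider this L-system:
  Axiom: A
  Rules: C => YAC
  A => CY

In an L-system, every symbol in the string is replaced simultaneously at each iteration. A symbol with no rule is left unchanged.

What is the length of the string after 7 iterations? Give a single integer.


Answer: 54

Derivation:
Step 0: length = 1
Step 1: length = 2
Step 2: length = 4
Step 3: length = 7
Step 4: length = 12
Step 5: length = 20
Step 6: length = 33
Step 7: length = 54


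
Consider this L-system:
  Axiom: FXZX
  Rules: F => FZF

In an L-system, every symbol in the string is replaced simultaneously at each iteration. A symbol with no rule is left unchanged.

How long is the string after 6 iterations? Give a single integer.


Answer: 130

Derivation:
Step 0: length = 4
Step 1: length = 6
Step 2: length = 10
Step 3: length = 18
Step 4: length = 34
Step 5: length = 66
Step 6: length = 130


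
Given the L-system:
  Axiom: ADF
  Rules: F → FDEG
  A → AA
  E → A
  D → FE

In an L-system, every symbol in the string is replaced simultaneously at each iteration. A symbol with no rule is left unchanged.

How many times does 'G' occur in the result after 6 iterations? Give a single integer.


Answer: 32

Derivation:
Step 0: ADF  (0 'G')
Step 1: AAFEFDEG  (1 'G')
Step 2: AAAAFDEGAFDEGFEAG  (3 'G')
Step 3: AAAAAAAAFDEGFEAGAAFDEGFEAGFDEGAAAG  (6 'G')
Step 4: AAAAAAAAAAAAAAAAFDEGFEAGFDEGAAAGAAAAFDEGFEAGFDEGAAAGFDEGFEAGAAAAAAG  (11 'G')
Step 5: AAAAAAAAAAAAAAAAAAAAAAAAAAAAAAAAFDEGFEAGFDEGAAAGFDEGFEAGAAAAAAGAAAAAAAAFDEGFEAGFDEGAAAGFDEGFEAGAAAAAAGFDEGFEAGFDEGAAAGAAAAAAAAAAAAG  (19 'G')
Step 6: AAAAAAAAAAAAAAAAAAAAAAAAAAAAAAAAAAAAAAAAAAAAAAAAAAAAAAAAAAAAAAAAFDEGFEAGFDEGAAAGFDEGFEAGAAAAAAGFDEGFEAGFDEGAAAGAAAAAAAAAAAAGAAAAAAAAAAAAAAAAFDEGFEAGFDEGAAAGFDEGFEAGAAAAAAGFDEGFEAGFDEGAAAGAAAAAAAAAAAAGFDEGFEAGFDEGAAAGFDEGFEAGAAAAAAGAAAAAAAAAAAAAAAAAAAAAAAAG  (32 'G')


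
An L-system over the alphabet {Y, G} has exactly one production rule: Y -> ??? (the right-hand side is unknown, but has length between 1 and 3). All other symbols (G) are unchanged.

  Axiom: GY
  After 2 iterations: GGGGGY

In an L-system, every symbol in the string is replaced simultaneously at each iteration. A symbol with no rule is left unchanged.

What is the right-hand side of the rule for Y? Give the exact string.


Answer: GGY

Derivation:
Trying Y -> GGY:
  Step 0: GY
  Step 1: GGGY
  Step 2: GGGGGY
Matches the given result.


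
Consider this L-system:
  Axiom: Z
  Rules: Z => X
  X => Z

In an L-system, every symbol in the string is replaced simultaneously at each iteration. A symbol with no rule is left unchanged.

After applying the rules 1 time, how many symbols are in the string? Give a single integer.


Step 0: length = 1
Step 1: length = 1

Answer: 1


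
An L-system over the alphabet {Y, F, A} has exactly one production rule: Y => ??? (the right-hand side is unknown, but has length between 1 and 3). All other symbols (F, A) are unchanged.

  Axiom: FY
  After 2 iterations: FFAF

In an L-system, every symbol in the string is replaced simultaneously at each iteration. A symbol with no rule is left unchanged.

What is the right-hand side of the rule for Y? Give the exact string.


Trying Y => FAF:
  Step 0: FY
  Step 1: FFAF
  Step 2: FFAF
Matches the given result.

Answer: FAF


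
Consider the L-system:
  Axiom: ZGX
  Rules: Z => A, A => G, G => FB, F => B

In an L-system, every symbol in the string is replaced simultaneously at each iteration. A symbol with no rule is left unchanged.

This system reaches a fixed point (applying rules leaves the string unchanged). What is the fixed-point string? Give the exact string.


Step 0: ZGX
Step 1: AFBX
Step 2: GBBX
Step 3: FBBBX
Step 4: BBBBX
Step 5: BBBBX  (unchanged — fixed point at step 4)

Answer: BBBBX


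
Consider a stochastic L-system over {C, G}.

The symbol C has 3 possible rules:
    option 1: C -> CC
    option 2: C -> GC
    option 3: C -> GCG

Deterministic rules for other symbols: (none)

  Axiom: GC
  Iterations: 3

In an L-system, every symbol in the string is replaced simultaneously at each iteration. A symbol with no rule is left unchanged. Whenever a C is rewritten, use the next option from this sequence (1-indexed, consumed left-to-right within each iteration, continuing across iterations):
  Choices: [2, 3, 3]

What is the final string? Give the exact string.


Step 0: GC
Step 1: GGC  (used choices [2])
Step 2: GGGCG  (used choices [3])
Step 3: GGGGCGG  (used choices [3])

Answer: GGGGCGG


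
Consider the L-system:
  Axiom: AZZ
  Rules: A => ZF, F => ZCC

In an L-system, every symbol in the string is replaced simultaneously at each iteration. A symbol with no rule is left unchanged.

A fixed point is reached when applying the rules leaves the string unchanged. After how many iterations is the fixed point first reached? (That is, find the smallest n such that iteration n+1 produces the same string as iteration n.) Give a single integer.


Answer: 2

Derivation:
Step 0: AZZ
Step 1: ZFZZ
Step 2: ZZCCZZ
Step 3: ZZCCZZ  (unchanged — fixed point at step 2)


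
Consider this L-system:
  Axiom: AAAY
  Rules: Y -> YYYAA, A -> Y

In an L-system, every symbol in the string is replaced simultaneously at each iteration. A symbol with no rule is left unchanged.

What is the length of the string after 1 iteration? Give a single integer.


Step 0: length = 4
Step 1: length = 8

Answer: 8


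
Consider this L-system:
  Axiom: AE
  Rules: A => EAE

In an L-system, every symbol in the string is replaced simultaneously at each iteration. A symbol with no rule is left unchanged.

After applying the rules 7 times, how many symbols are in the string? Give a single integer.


Step 0: length = 2
Step 1: length = 4
Step 2: length = 6
Step 3: length = 8
Step 4: length = 10
Step 5: length = 12
Step 6: length = 14
Step 7: length = 16

Answer: 16


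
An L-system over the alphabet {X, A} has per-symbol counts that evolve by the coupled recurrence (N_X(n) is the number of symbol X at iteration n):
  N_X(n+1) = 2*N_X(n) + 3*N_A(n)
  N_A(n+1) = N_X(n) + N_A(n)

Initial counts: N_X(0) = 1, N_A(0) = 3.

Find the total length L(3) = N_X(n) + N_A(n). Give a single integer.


Answer: 162

Derivation:
Step 0: N_X=1, N_A=3, L=4
Step 1: N_X=11, N_A=4, L=15
Step 2: N_X=34, N_A=15, L=49
Step 3: N_X=113, N_A=49, L=162


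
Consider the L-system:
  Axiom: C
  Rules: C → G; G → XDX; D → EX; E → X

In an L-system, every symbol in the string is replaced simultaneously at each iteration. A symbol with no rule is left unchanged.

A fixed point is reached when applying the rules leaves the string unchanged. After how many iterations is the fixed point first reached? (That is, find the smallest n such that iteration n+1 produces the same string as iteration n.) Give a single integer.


Answer: 4

Derivation:
Step 0: C
Step 1: G
Step 2: XDX
Step 3: XEXX
Step 4: XXXX
Step 5: XXXX  (unchanged — fixed point at step 4)


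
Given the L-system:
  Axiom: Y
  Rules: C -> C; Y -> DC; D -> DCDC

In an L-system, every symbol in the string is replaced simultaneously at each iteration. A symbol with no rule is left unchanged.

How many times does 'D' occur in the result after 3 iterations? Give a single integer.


Answer: 4

Derivation:
Step 0: Y  (0 'D')
Step 1: DC  (1 'D')
Step 2: DCDCC  (2 'D')
Step 3: DCDCCDCDCCC  (4 'D')


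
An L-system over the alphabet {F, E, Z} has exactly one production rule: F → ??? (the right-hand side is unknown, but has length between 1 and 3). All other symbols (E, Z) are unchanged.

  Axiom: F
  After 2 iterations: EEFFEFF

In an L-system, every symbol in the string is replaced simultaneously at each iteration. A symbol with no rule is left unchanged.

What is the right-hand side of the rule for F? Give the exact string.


Trying F → EFF:
  Step 0: F
  Step 1: EFF
  Step 2: EEFFEFF
Matches the given result.

Answer: EFF


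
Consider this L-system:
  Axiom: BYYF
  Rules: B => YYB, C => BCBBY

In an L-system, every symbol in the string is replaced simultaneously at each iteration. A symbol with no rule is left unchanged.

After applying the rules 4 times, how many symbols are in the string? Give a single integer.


Answer: 12

Derivation:
Step 0: length = 4
Step 1: length = 6
Step 2: length = 8
Step 3: length = 10
Step 4: length = 12


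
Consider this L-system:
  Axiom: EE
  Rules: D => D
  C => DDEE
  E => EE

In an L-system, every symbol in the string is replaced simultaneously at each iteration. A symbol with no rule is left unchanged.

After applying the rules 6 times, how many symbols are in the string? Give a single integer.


Step 0: length = 2
Step 1: length = 4
Step 2: length = 8
Step 3: length = 16
Step 4: length = 32
Step 5: length = 64
Step 6: length = 128

Answer: 128


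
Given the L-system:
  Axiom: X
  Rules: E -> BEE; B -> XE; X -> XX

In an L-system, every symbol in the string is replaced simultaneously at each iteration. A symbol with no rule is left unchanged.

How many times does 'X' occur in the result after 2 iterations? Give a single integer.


Answer: 4

Derivation:
Step 0: X  (1 'X')
Step 1: XX  (2 'X')
Step 2: XXXX  (4 'X')


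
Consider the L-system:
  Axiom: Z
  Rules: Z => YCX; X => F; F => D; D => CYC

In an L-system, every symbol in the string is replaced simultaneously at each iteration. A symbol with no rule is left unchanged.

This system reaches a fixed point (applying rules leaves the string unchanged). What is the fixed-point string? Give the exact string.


Answer: YCCYC

Derivation:
Step 0: Z
Step 1: YCX
Step 2: YCF
Step 3: YCD
Step 4: YCCYC
Step 5: YCCYC  (unchanged — fixed point at step 4)


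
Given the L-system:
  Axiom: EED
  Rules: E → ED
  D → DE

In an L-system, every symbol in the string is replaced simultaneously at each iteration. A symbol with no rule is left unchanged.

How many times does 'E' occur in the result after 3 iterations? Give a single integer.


Step 0: EED  (2 'E')
Step 1: EDEDDE  (3 'E')
Step 2: EDDEEDDEDEED  (6 'E')
Step 3: EDDEDEEDEDDEDEEDDEEDEDDE  (12 'E')

Answer: 12


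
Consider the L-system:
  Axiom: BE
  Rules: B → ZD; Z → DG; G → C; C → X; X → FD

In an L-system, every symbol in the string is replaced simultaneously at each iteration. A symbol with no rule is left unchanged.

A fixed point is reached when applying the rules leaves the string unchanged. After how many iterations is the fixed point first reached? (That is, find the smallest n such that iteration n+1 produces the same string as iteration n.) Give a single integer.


Step 0: BE
Step 1: ZDE
Step 2: DGDE
Step 3: DCDE
Step 4: DXDE
Step 5: DFDDE
Step 6: DFDDE  (unchanged — fixed point at step 5)

Answer: 5


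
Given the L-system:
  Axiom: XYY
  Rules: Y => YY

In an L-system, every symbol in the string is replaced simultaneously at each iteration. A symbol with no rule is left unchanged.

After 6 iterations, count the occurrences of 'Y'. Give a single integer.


Answer: 128

Derivation:
Step 0: XYY  (2 'Y')
Step 1: XYYYY  (4 'Y')
Step 2: XYYYYYYYY  (8 'Y')
Step 3: XYYYYYYYYYYYYYYYY  (16 'Y')
Step 4: XYYYYYYYYYYYYYYYYYYYYYYYYYYYYYYYY  (32 'Y')
Step 5: XYYYYYYYYYYYYYYYYYYYYYYYYYYYYYYYYYYYYYYYYYYYYYYYYYYYYYYYYYYYYYYYY  (64 'Y')
Step 6: XYYYYYYYYYYYYYYYYYYYYYYYYYYYYYYYYYYYYYYYYYYYYYYYYYYYYYYYYYYYYYYYYYYYYYYYYYYYYYYYYYYYYYYYYYYYYYYYYYYYYYYYYYYYYYYYYYYYYYYYYYYYYYYYY  (128 'Y')


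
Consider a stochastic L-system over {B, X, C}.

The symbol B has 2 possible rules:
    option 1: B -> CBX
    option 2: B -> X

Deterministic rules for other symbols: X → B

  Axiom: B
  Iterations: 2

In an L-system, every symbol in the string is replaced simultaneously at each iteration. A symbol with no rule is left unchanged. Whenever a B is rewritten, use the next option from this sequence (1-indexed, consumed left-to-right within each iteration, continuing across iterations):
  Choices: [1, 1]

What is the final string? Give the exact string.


Step 0: B
Step 1: CBX  (used choices [1])
Step 2: CCBXB  (used choices [1])

Answer: CCBXB


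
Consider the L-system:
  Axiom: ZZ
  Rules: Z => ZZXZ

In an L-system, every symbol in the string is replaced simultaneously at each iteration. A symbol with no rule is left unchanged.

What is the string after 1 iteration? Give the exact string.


Step 0: ZZ
Step 1: ZZXZZZXZ

Answer: ZZXZZZXZ


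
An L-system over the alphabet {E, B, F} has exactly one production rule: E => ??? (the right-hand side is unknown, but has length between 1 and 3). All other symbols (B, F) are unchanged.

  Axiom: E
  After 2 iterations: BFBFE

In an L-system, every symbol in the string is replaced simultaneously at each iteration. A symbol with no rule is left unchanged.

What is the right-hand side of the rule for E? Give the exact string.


Answer: BFE

Derivation:
Trying E => BFE:
  Step 0: E
  Step 1: BFE
  Step 2: BFBFE
Matches the given result.


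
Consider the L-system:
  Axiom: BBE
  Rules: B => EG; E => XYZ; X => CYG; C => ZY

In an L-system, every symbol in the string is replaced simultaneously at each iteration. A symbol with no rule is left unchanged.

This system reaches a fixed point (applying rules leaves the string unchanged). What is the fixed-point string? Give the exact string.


Answer: ZYYGYZGZYYGYZGZYYGYZ

Derivation:
Step 0: BBE
Step 1: EGEGXYZ
Step 2: XYZGXYZGCYGYZ
Step 3: CYGYZGCYGYZGZYYGYZ
Step 4: ZYYGYZGZYYGYZGZYYGYZ
Step 5: ZYYGYZGZYYGYZGZYYGYZ  (unchanged — fixed point at step 4)


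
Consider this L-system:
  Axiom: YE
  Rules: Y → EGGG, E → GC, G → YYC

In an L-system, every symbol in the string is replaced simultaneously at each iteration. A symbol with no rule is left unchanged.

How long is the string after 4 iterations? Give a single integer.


Step 0: length = 2
Step 1: length = 6
Step 2: length = 15
Step 3: length = 41
Step 4: length = 103

Answer: 103


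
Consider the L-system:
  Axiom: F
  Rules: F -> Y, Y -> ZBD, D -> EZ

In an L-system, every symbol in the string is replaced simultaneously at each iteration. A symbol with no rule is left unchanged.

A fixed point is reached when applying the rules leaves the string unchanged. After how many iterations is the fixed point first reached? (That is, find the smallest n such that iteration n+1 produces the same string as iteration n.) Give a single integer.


Step 0: F
Step 1: Y
Step 2: ZBD
Step 3: ZBEZ
Step 4: ZBEZ  (unchanged — fixed point at step 3)

Answer: 3


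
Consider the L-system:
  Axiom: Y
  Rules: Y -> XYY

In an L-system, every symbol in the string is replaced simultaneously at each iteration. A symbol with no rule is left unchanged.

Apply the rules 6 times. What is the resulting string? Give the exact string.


Answer: XXXXXXYYXYYXXYYXYYXXXYYXYYXXYYXYYXXXXYYXYYXXYYXYYXXXYYXYYXXYYXYYXXXXXYYXYYXXYYXYYXXXYYXYYXXYYXYYXXXXYYXYYXXYYXYYXXXYYXYYXXYYXYY

Derivation:
Step 0: Y
Step 1: XYY
Step 2: XXYYXYY
Step 3: XXXYYXYYXXYYXYY
Step 4: XXXXYYXYYXXYYXYYXXXYYXYYXXYYXYY
Step 5: XXXXXYYXYYXXYYXYYXXXYYXYYXXYYXYYXXXXYYXYYXXYYXYYXXXYYXYYXXYYXYY
Step 6: XXXXXXYYXYYXXYYXYYXXXYYXYYXXYYXYYXXXXYYXYYXXYYXYYXXXYYXYYXXYYXYYXXXXXYYXYYXXYYXYYXXXYYXYYXXYYXYYXXXXYYXYYXXYYXYYXXXYYXYYXXYYXYY


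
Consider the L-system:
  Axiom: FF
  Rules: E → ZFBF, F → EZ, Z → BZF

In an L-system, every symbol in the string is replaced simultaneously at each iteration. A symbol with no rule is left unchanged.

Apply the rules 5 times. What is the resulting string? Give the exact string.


Answer: BBBZFEZZFBFBZFBZFEZBEZBBZFEZBBZFEZBEZBBZFEZBBBBZFEZZFBFBZFBZFEZBEZBBZFEZBBBZFEZZFBFBZFBZFEZBEZBBZFEZBBZFEZBEZBBZFEZBBBBZFEZZFBFBZFBZFEZBEZBBZFEZ

Derivation:
Step 0: FF
Step 1: EZEZ
Step 2: ZFBFBZFZFBFBZF
Step 3: BZFEZBEZBBZFEZBZFEZBEZBBZFEZ
Step 4: BBZFEZZFBFBZFBZFBFBZFBBBZFEZZFBFBZFBBZFEZZFBFBZFBZFBFBZFBBBZFEZZFBFBZF
Step 5: BBBZFEZZFBFBZFBZFEZBEZBBZFEZBBZFEZBEZBBZFEZBBBBZFEZZFBFBZFBZFEZBEZBBZFEZBBBZFEZZFBFBZFBZFEZBEZBBZFEZBBZFEZBEZBBZFEZBBBBZFEZZFBFBZFBZFEZBEZBBZFEZ
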